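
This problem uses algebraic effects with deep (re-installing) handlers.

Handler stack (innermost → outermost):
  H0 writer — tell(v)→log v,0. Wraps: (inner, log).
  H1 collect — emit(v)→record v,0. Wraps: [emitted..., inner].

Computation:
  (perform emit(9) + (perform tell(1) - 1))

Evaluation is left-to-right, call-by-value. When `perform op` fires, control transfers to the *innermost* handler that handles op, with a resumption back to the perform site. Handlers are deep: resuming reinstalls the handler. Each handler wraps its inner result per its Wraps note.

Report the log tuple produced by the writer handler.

Working:
emit(9) @ H1 ⇒ out+=9
tell(1) @ H0 ⇒ log+=1
H0 returns (-1, (1))
H1 returns [9, (-1, (1))]
= [9, (-1, (1))]

Answer: (1)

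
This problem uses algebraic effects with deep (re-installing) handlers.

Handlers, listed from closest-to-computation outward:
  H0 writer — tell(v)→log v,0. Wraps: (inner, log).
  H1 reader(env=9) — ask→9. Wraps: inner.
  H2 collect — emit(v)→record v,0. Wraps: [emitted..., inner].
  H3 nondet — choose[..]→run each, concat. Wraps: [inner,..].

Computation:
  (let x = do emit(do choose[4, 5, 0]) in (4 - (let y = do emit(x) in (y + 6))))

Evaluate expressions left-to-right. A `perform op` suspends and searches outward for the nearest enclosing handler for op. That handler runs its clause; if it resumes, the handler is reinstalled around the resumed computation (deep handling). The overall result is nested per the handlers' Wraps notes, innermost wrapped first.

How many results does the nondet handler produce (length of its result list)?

Evaluation trace:
choose[4, 5, 0] @ H3
  branch[0] choose=4:
    emit(4) @ H2 ⇒ out+=4
    emit(0) @ H2 ⇒ out+=0
    H0 returns (-2, ())
    H1 returns (-2, ())
    H2 returns [4, 0, (-2, ())]
    H3 returns [[4, 0, (-2, ())]]
  branch[1] choose=5:
    emit(5) @ H2 ⇒ out+=5
    emit(0) @ H2 ⇒ out+=0
    H0 returns (-2, ())
    H1 returns (-2, ())
    H2 returns [5, 0, (-2, ())]
    H3 returns [[5, 0, (-2, ())]]
  branch[2] choose=0:
    emit(0) @ H2 ⇒ out+=0
    emit(0) @ H2 ⇒ out+=0
    H0 returns (-2, ())
    H1 returns (-2, ())
    H2 returns [0, 0, (-2, ())]
    H3 returns [[0, 0, (-2, ())]]
= [[4, 0, (-2, ())], [5, 0, (-2, ())], [0, 0, (-2, ())]]

Answer: 3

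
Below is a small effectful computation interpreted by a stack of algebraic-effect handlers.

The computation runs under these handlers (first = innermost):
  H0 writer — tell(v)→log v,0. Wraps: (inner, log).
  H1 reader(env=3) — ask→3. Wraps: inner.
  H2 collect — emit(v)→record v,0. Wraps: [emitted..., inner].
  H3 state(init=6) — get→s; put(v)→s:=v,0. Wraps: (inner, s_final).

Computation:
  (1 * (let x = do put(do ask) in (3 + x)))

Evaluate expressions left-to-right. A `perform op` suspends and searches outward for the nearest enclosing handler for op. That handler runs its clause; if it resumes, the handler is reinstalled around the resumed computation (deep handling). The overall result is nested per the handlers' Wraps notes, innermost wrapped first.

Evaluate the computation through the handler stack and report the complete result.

Answer: ([(3, ())], 3)

Evaluation trace:
ask @ H1 ⇒ 3
put(3) @ H3 ⇒ s:=3
H0 returns (3, ())
H1 returns (3, ())
H2 returns [(3, ())]
H3 returns ([(3, ())], 3)
= ([(3, ())], 3)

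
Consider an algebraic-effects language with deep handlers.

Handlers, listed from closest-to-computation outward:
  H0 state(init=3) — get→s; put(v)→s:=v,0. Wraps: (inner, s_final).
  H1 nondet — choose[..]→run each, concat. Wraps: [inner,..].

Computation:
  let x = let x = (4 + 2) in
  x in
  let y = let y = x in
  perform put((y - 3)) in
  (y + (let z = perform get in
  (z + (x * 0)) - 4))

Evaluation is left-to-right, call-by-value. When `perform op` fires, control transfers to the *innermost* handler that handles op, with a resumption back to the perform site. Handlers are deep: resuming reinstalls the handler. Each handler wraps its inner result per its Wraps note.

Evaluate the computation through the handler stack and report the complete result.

Answer: [(-1, 3)]

Evaluation trace:
put(3) @ H0 ⇒ s:=3
get @ H0 ⇒ 3
H0 returns (-1, 3)
H1 returns [(-1, 3)]
= [(-1, 3)]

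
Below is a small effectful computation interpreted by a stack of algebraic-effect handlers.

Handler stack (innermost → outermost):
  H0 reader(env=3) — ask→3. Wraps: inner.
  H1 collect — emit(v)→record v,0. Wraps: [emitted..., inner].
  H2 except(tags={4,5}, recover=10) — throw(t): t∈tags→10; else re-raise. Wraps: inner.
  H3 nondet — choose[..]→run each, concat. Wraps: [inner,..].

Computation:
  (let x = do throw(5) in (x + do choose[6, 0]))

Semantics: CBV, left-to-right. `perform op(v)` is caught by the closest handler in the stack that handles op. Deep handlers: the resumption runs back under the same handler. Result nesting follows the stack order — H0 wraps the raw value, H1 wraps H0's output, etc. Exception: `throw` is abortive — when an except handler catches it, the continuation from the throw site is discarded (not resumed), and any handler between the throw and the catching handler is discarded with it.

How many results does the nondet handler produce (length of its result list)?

Step-by-step:
throw(5) @ H2 caught ⇒ 10
H3 returns [10]
= [10]

Answer: 1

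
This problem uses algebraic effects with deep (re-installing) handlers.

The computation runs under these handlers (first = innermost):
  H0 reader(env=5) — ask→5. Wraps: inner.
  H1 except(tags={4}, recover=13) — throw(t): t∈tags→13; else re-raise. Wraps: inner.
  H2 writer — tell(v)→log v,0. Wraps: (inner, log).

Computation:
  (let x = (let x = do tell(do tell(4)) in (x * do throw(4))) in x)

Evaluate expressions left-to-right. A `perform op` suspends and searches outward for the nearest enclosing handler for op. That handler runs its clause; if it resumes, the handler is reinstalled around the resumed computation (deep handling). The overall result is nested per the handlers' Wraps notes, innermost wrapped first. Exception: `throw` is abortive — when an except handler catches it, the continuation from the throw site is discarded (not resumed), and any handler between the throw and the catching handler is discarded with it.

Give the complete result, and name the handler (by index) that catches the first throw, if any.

Step-by-step:
tell(4) @ H2 ⇒ log+=4
tell(0) @ H2 ⇒ log+=0
throw(4) @ H1 caught ⇒ 13
H2 returns (13, (4, 0))
= (13, (4, 0))

Answer: (13, (4, 0)) ; first throw caught by: H1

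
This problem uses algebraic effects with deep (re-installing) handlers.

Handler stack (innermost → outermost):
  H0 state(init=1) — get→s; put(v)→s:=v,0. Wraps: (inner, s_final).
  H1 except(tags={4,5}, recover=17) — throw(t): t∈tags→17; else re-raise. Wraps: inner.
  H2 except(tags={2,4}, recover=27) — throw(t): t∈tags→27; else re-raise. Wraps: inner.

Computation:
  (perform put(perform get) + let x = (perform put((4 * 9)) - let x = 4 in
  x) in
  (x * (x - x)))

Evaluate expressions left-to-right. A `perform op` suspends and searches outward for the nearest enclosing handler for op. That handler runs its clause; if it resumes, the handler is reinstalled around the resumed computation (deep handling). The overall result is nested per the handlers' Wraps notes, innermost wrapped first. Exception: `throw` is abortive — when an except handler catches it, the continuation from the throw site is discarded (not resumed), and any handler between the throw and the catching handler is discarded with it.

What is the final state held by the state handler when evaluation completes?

Answer: 36

Evaluation trace:
get @ H0 ⇒ 1
put(1) @ H0 ⇒ s:=1
put(36) @ H0 ⇒ s:=36
H0 returns (0, 36)
H1 returns (0, 36)
H2 returns (0, 36)
= (0, 36)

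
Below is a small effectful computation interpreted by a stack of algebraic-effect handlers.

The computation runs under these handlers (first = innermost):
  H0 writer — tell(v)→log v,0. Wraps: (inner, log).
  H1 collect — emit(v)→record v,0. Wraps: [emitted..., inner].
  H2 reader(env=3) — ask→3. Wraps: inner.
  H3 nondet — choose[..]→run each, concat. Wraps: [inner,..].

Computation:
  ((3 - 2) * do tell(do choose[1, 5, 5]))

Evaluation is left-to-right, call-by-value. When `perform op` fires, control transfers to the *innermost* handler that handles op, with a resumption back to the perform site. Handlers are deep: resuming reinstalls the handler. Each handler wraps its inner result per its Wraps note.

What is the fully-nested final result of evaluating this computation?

Working:
choose[1, 5, 5] @ H3
  branch[0] choose=1:
    tell(1) @ H0 ⇒ log+=1
    H0 returns (0, (1))
    H1 returns [(0, (1))]
    H2 returns [(0, (1))]
    H3 returns [[(0, (1))]]
  branch[1] choose=5:
    tell(5) @ H0 ⇒ log+=5
    H0 returns (0, (5))
    H1 returns [(0, (5))]
    H2 returns [(0, (5))]
    H3 returns [[(0, (5))]]
  branch[2] choose=5:
    tell(5) @ H0 ⇒ log+=5
    H0 returns (0, (5))
    H1 returns [(0, (5))]
    H2 returns [(0, (5))]
    H3 returns [[(0, (5))]]
= [[(0, (1))], [(0, (5))], [(0, (5))]]

Answer: [[(0, (1))], [(0, (5))], [(0, (5))]]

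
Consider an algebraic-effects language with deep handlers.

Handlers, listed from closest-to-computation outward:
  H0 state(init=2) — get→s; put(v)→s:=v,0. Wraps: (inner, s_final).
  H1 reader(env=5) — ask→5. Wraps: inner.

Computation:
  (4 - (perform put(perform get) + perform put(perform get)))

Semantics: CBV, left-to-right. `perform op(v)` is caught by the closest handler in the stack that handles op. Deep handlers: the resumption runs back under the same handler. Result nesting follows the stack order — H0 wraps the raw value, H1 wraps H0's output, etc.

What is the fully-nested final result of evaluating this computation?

Answer: (4, 2)

Working:
get @ H0 ⇒ 2
put(2) @ H0 ⇒ s:=2
get @ H0 ⇒ 2
put(2) @ H0 ⇒ s:=2
H0 returns (4, 2)
H1 returns (4, 2)
= (4, 2)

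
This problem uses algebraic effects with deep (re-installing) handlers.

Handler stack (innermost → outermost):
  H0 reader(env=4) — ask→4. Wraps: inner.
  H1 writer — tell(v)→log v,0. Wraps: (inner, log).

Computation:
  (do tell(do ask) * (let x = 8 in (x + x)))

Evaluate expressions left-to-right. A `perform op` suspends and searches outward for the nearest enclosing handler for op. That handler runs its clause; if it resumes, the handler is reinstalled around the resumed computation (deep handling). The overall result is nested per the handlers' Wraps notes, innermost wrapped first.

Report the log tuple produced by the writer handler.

Answer: (4)

Working:
ask @ H0 ⇒ 4
tell(4) @ H1 ⇒ log+=4
H0 returns 0
H1 returns (0, (4))
= (0, (4))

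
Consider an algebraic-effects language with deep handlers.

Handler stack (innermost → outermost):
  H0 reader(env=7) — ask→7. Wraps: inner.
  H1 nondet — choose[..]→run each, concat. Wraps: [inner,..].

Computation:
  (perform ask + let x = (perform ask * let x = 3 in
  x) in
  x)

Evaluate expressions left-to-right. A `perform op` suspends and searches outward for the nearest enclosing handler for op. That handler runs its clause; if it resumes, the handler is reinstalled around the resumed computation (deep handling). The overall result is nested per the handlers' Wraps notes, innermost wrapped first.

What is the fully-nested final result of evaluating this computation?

Answer: [28]

Working:
ask @ H0 ⇒ 7
ask @ H0 ⇒ 7
H0 returns 28
H1 returns [28]
= [28]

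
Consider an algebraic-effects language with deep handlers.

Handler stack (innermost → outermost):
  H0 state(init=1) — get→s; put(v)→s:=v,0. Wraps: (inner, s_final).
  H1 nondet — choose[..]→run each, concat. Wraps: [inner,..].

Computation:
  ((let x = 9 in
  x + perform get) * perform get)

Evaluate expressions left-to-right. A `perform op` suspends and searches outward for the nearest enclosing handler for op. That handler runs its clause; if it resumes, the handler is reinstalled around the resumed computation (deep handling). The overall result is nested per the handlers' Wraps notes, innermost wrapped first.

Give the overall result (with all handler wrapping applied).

Answer: [(10, 1)]

Evaluation trace:
get @ H0 ⇒ 1
get @ H0 ⇒ 1
H0 returns (10, 1)
H1 returns [(10, 1)]
= [(10, 1)]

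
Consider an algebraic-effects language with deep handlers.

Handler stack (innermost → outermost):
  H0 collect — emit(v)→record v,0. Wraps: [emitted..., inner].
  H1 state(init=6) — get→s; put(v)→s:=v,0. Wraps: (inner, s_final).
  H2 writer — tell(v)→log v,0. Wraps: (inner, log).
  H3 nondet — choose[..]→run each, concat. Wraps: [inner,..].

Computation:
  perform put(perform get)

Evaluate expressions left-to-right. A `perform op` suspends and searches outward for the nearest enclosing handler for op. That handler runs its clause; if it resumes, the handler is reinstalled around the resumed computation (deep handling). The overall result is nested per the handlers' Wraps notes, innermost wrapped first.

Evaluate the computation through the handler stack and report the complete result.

Answer: [(([0], 6), ())]

Step-by-step:
get @ H1 ⇒ 6
put(6) @ H1 ⇒ s:=6
H0 returns [0]
H1 returns ([0], 6)
H2 returns (([0], 6), ())
H3 returns [(([0], 6), ())]
= [(([0], 6), ())]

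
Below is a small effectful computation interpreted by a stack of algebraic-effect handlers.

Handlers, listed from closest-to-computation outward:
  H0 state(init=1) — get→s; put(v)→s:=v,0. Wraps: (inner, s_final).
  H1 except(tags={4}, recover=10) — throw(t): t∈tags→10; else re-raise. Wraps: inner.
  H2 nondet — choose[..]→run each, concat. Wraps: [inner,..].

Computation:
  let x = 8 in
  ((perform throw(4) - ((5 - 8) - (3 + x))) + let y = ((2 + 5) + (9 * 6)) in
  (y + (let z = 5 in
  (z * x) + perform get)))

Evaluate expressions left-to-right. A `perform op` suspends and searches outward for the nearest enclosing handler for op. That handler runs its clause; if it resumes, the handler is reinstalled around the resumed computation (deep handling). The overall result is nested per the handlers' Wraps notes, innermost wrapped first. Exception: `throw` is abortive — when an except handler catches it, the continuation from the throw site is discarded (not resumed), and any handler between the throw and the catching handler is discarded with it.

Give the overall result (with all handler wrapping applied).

Answer: [10]

Step-by-step:
throw(4) @ H1 caught ⇒ 10
H2 returns [10]
= [10]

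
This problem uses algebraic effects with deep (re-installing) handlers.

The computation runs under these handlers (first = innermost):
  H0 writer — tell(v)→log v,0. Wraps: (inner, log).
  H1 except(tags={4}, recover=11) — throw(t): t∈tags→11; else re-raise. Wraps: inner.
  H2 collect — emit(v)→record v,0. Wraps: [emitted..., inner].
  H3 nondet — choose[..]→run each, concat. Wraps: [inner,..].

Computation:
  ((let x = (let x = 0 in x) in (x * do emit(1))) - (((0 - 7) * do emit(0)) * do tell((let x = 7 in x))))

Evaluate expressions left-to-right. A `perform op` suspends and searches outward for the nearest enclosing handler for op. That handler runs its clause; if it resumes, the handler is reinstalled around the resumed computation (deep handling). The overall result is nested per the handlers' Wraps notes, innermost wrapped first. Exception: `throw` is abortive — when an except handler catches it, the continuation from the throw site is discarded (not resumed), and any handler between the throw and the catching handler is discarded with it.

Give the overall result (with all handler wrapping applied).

Answer: [[1, 0, (0, (7))]]

Working:
emit(1) @ H2 ⇒ out+=1
emit(0) @ H2 ⇒ out+=0
tell(7) @ H0 ⇒ log+=7
H0 returns (0, (7))
H1 returns (0, (7))
H2 returns [1, 0, (0, (7))]
H3 returns [[1, 0, (0, (7))]]
= [[1, 0, (0, (7))]]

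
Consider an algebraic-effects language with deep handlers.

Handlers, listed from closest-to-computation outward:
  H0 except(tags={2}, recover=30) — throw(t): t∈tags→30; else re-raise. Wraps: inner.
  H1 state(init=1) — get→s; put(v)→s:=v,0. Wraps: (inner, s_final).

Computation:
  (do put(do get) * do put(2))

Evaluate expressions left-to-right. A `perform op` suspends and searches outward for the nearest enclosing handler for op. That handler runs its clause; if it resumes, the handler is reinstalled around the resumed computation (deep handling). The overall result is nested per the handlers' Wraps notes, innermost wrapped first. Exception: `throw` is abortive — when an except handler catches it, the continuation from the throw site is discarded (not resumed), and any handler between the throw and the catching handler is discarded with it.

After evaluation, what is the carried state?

Working:
get @ H1 ⇒ 1
put(1) @ H1 ⇒ s:=1
put(2) @ H1 ⇒ s:=2
H0 returns 0
H1 returns (0, 2)
= (0, 2)

Answer: 2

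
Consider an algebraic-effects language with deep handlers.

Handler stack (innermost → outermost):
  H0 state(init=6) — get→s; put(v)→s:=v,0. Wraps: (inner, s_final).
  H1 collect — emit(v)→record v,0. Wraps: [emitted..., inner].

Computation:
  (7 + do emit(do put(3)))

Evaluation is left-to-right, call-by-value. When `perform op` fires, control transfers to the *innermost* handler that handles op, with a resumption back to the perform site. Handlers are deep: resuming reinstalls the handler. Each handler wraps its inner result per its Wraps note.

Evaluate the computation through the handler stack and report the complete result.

Answer: [0, (7, 3)]

Step-by-step:
put(3) @ H0 ⇒ s:=3
emit(0) @ H1 ⇒ out+=0
H0 returns (7, 3)
H1 returns [0, (7, 3)]
= [0, (7, 3)]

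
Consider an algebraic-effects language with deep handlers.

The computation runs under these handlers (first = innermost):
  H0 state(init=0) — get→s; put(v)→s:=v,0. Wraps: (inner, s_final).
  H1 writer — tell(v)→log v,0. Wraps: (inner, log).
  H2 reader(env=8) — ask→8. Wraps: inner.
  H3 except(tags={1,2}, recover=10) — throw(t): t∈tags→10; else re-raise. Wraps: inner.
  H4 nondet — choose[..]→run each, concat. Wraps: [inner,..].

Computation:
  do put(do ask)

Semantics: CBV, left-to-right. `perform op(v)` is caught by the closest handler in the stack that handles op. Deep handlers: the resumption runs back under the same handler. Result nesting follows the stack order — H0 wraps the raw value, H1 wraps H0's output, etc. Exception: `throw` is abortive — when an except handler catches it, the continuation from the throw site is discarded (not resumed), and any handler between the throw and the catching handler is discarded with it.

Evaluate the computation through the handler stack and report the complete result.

Answer: [((0, 8), ())]

Evaluation trace:
ask @ H2 ⇒ 8
put(8) @ H0 ⇒ s:=8
H0 returns (0, 8)
H1 returns ((0, 8), ())
H2 returns ((0, 8), ())
H3 returns ((0, 8), ())
H4 returns [((0, 8), ())]
= [((0, 8), ())]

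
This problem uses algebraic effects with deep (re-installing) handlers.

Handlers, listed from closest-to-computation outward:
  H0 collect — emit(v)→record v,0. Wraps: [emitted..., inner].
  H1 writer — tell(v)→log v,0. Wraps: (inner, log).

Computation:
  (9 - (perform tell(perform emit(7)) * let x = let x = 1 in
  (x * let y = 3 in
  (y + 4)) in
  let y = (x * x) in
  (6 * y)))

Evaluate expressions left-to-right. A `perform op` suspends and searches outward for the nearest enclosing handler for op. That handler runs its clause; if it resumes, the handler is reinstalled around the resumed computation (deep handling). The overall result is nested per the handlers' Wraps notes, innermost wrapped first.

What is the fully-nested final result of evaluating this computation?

Answer: ([7, 9], (0))

Evaluation trace:
emit(7) @ H0 ⇒ out+=7
tell(0) @ H1 ⇒ log+=0
H0 returns [7, 9]
H1 returns ([7, 9], (0))
= ([7, 9], (0))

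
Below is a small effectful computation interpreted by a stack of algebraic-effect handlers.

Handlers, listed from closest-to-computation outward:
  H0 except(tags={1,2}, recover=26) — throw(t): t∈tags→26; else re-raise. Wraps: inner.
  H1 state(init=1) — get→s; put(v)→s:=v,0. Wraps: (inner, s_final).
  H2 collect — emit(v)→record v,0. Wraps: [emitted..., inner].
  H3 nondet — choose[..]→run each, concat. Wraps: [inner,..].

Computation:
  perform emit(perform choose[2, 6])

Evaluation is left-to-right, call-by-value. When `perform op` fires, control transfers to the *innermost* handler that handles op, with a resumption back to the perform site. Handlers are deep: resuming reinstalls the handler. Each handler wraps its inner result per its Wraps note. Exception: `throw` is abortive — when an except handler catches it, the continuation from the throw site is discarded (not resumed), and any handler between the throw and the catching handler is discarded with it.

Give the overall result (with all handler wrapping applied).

Answer: [[2, (0, 1)], [6, (0, 1)]]

Evaluation trace:
choose[2, 6] @ H3
  branch[0] choose=2:
    emit(2) @ H2 ⇒ out+=2
    H0 returns 0
    H1 returns (0, 1)
    H2 returns [2, (0, 1)]
    H3 returns [[2, (0, 1)]]
  branch[1] choose=6:
    emit(6) @ H2 ⇒ out+=6
    H0 returns 0
    H1 returns (0, 1)
    H2 returns [6, (0, 1)]
    H3 returns [[6, (0, 1)]]
= [[2, (0, 1)], [6, (0, 1)]]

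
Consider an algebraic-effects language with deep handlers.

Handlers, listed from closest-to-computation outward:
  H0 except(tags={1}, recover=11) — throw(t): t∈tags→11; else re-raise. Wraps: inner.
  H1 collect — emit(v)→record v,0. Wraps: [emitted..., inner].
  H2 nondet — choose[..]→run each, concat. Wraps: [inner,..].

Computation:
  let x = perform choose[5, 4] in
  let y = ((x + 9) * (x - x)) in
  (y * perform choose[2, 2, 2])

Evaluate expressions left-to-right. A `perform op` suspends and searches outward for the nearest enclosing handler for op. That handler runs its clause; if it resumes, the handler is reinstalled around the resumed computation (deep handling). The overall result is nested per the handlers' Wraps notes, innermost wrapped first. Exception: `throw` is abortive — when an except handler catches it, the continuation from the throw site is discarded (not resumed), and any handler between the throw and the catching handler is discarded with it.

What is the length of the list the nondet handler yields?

Working:
choose[5, 4] @ H2
  branch[0] choose=5:
    choose[2, 2, 2] @ H2
      branch[0] choose=2:
        H0 returns 0
        H1 returns [0]
        H2 returns [[0]]
      branch[1] choose=2:
        H0 returns 0
        H1 returns [0]
        H2 returns [[0]]
      branch[2] choose=2:
        H0 returns 0
        H1 returns [0]
        H2 returns [[0]]
  branch[1] choose=4:
    choose[2, 2, 2] @ H2
      branch[0] choose=2:
        H0 returns 0
        H1 returns [0]
        H2 returns [[0]]
      branch[1] choose=2:
        H0 returns 0
        H1 returns [0]
        H2 returns [[0]]
      branch[2] choose=2:
        H0 returns 0
        H1 returns [0]
        H2 returns [[0]]
= [[0], [0], [0], [0], [0], [0]]

Answer: 6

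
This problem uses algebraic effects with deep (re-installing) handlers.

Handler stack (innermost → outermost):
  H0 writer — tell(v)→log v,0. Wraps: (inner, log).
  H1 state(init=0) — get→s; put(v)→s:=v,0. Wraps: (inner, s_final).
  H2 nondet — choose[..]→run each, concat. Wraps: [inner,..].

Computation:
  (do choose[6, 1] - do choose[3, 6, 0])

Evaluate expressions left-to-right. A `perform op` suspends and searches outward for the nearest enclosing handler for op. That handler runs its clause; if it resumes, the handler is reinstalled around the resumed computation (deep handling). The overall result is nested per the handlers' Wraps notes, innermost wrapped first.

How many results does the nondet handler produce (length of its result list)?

Answer: 6

Working:
choose[6, 1] @ H2
  branch[0] choose=6:
    choose[3, 6, 0] @ H2
      branch[0] choose=3:
        H0 returns (3, ())
        H1 returns ((3, ()), 0)
        H2 returns [((3, ()), 0)]
      branch[1] choose=6:
        H0 returns (0, ())
        H1 returns ((0, ()), 0)
        H2 returns [((0, ()), 0)]
      branch[2] choose=0:
        H0 returns (6, ())
        H1 returns ((6, ()), 0)
        H2 returns [((6, ()), 0)]
  branch[1] choose=1:
    choose[3, 6, 0] @ H2
      branch[0] choose=3:
        H0 returns (-2, ())
        H1 returns ((-2, ()), 0)
        H2 returns [((-2, ()), 0)]
      branch[1] choose=6:
        H0 returns (-5, ())
        H1 returns ((-5, ()), 0)
        H2 returns [((-5, ()), 0)]
      branch[2] choose=0:
        H0 returns (1, ())
        H1 returns ((1, ()), 0)
        H2 returns [((1, ()), 0)]
= [((3, ()), 0), ((0, ()), 0), ((6, ()), 0), ((-2, ()), 0), ((-5, ()), 0), ((1, ()), 0)]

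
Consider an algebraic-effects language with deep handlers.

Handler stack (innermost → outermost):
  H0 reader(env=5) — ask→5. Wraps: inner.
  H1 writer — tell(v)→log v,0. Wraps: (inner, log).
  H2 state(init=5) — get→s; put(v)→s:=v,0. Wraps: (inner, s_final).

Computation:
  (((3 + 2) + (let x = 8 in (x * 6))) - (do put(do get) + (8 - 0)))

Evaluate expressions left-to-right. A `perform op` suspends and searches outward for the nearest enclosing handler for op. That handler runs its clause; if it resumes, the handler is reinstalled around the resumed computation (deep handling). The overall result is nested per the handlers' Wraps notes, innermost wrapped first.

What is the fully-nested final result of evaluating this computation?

Answer: ((45, ()), 5)

Evaluation trace:
get @ H2 ⇒ 5
put(5) @ H2 ⇒ s:=5
H0 returns 45
H1 returns (45, ())
H2 returns ((45, ()), 5)
= ((45, ()), 5)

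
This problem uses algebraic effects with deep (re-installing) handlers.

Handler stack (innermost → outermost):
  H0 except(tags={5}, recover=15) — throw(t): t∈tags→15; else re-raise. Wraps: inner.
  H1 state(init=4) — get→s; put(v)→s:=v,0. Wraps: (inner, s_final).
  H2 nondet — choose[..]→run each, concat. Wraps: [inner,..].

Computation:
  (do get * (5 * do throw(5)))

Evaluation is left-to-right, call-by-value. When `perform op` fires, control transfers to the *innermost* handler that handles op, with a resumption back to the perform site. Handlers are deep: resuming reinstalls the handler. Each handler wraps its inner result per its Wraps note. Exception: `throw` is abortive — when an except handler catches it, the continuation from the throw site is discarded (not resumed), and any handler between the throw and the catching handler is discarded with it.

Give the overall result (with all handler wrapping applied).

Evaluation trace:
get @ H1 ⇒ 4
throw(5) @ H0 caught ⇒ 15
H1 returns (15, 4)
H2 returns [(15, 4)]
= [(15, 4)]

Answer: [(15, 4)]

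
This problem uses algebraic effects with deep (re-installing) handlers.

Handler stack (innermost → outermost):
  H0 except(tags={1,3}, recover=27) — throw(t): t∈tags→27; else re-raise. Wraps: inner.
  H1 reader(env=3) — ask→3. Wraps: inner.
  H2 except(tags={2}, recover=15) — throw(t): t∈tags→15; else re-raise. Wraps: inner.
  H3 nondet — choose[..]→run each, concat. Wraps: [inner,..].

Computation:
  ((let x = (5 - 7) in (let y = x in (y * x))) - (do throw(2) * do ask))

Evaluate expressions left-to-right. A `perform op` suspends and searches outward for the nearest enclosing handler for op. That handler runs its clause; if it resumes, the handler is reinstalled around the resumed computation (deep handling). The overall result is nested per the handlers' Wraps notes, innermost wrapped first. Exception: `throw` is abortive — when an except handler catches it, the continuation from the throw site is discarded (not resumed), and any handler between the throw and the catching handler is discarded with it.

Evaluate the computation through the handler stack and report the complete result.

Answer: [15]

Evaluation trace:
throw(2) @ H0 re-raised
throw(2) @ H2 caught ⇒ 15
H3 returns [15]
= [15]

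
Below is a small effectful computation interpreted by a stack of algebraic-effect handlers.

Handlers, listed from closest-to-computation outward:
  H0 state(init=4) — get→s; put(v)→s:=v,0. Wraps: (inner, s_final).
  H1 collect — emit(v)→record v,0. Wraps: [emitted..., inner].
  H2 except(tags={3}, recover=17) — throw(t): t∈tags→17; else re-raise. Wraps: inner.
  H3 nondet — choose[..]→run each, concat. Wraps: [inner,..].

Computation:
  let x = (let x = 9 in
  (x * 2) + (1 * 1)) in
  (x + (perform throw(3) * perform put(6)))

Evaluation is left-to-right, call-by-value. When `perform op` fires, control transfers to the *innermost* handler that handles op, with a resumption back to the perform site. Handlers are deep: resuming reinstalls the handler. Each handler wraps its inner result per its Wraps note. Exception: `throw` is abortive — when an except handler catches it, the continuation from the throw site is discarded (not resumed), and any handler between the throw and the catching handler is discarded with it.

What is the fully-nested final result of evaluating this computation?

Answer: [17]

Step-by-step:
throw(3) @ H2 caught ⇒ 17
H3 returns [17]
= [17]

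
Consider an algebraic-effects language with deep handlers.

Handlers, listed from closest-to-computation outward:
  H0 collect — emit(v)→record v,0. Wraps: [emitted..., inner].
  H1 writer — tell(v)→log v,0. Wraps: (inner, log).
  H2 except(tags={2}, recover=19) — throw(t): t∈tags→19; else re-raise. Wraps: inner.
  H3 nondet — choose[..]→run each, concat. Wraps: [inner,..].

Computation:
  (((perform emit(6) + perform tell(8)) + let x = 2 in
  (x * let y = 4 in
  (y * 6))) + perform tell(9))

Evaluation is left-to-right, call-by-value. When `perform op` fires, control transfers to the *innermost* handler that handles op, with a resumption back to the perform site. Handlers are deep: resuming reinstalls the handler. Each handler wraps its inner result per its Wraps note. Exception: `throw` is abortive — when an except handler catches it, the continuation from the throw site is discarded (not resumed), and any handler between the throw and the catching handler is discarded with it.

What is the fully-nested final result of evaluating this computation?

Answer: [([6, 48], (8, 9))]

Evaluation trace:
emit(6) @ H0 ⇒ out+=6
tell(8) @ H1 ⇒ log+=8
tell(9) @ H1 ⇒ log+=9
H0 returns [6, 48]
H1 returns ([6, 48], (8, 9))
H2 returns ([6, 48], (8, 9))
H3 returns [([6, 48], (8, 9))]
= [([6, 48], (8, 9))]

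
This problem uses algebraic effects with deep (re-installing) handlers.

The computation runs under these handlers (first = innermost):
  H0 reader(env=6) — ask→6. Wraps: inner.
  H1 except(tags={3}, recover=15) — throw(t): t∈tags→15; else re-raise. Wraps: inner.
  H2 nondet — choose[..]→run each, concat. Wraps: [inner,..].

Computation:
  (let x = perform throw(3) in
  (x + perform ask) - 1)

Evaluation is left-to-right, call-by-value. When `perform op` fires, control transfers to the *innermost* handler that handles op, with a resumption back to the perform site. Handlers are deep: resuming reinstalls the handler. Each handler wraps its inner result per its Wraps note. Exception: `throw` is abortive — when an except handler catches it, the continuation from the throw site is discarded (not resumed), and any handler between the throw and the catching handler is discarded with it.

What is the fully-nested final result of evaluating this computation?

Answer: [15]

Working:
throw(3) @ H1 caught ⇒ 15
H2 returns [15]
= [15]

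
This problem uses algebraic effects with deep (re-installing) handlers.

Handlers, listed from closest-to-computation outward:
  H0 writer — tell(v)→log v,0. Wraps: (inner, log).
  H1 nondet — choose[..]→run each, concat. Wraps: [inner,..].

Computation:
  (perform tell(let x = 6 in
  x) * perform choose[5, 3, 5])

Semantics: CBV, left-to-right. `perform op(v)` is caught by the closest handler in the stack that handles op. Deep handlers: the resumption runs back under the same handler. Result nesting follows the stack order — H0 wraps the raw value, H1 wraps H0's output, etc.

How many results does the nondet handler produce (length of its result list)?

Evaluation trace:
tell(6) @ H0 ⇒ log+=6
choose[5, 3, 5] @ H1
  branch[0] choose=5:
    H0 returns (0, (6))
    H1 returns [(0, (6))]
  branch[1] choose=3:
    H0 returns (0, (6))
    H1 returns [(0, (6))]
  branch[2] choose=5:
    H0 returns (0, (6))
    H1 returns [(0, (6))]
= [(0, (6)), (0, (6)), (0, (6))]

Answer: 3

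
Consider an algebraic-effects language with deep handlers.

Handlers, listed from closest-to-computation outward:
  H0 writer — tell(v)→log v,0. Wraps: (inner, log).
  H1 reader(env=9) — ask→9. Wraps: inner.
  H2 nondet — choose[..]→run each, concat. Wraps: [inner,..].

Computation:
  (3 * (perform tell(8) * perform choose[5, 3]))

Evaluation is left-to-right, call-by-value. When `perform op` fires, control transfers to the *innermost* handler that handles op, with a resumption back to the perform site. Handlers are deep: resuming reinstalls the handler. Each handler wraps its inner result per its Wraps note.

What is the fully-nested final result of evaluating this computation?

Answer: [(0, (8)), (0, (8))]

Working:
tell(8) @ H0 ⇒ log+=8
choose[5, 3] @ H2
  branch[0] choose=5:
    H0 returns (0, (8))
    H1 returns (0, (8))
    H2 returns [(0, (8))]
  branch[1] choose=3:
    H0 returns (0, (8))
    H1 returns (0, (8))
    H2 returns [(0, (8))]
= [(0, (8)), (0, (8))]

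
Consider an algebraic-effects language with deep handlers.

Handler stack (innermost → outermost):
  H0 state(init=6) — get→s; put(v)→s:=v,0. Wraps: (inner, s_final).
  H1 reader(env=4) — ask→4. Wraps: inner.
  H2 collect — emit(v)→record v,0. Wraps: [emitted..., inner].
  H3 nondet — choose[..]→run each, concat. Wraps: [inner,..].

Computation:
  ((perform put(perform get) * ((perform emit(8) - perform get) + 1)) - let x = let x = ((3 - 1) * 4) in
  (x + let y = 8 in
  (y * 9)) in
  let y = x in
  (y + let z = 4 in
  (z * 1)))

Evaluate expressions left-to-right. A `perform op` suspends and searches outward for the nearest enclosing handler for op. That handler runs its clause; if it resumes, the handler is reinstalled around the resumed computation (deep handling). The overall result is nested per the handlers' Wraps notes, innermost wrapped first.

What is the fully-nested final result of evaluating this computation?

Evaluation trace:
get @ H0 ⇒ 6
put(6) @ H0 ⇒ s:=6
emit(8) @ H2 ⇒ out+=8
get @ H0 ⇒ 6
H0 returns (-84, 6)
H1 returns (-84, 6)
H2 returns [8, (-84, 6)]
H3 returns [[8, (-84, 6)]]
= [[8, (-84, 6)]]

Answer: [[8, (-84, 6)]]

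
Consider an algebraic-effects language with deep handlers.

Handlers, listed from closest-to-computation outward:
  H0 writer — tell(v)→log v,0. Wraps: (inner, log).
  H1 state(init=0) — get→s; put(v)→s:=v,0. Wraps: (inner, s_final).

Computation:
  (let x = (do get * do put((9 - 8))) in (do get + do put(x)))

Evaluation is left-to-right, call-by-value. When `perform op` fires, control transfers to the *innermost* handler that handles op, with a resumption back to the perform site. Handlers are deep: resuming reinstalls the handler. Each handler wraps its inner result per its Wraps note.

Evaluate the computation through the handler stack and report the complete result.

Evaluation trace:
get @ H1 ⇒ 0
put(1) @ H1 ⇒ s:=1
get @ H1 ⇒ 1
put(0) @ H1 ⇒ s:=0
H0 returns (1, ())
H1 returns ((1, ()), 0)
= ((1, ()), 0)

Answer: ((1, ()), 0)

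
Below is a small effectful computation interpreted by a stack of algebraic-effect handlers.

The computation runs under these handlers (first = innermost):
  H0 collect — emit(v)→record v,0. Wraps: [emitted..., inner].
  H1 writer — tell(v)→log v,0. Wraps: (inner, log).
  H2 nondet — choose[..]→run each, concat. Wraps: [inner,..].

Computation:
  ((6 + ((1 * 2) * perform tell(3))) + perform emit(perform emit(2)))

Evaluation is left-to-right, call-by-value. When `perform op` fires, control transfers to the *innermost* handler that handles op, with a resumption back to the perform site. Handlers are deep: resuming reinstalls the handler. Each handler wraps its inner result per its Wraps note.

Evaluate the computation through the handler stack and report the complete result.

Answer: [([2, 0, 6], (3))]

Step-by-step:
tell(3) @ H1 ⇒ log+=3
emit(2) @ H0 ⇒ out+=2
emit(0) @ H0 ⇒ out+=0
H0 returns [2, 0, 6]
H1 returns ([2, 0, 6], (3))
H2 returns [([2, 0, 6], (3))]
= [([2, 0, 6], (3))]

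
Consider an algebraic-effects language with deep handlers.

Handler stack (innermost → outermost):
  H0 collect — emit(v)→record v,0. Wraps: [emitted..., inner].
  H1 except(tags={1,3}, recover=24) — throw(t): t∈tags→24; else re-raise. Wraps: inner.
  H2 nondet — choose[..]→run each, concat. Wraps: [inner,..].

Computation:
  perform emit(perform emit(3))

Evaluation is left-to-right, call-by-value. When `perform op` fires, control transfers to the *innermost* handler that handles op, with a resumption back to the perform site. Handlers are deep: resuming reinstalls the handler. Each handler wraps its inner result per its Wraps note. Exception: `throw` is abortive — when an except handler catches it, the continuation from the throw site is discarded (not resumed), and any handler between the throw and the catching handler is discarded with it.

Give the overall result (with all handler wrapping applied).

Answer: [[3, 0, 0]]

Working:
emit(3) @ H0 ⇒ out+=3
emit(0) @ H0 ⇒ out+=0
H0 returns [3, 0, 0]
H1 returns [3, 0, 0]
H2 returns [[3, 0, 0]]
= [[3, 0, 0]]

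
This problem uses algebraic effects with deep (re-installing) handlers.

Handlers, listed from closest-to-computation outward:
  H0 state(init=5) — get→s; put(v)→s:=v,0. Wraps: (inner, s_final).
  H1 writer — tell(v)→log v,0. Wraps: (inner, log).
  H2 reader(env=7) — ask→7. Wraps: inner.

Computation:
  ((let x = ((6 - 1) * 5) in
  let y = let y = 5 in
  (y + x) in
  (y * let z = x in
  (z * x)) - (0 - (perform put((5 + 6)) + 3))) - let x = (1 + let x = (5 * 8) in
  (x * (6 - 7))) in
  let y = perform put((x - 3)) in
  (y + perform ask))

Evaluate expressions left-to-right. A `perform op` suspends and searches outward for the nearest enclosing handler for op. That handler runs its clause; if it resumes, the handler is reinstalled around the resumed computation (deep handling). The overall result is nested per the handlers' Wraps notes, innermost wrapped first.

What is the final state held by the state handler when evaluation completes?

Evaluation trace:
put(11) @ H0 ⇒ s:=11
put(-42) @ H0 ⇒ s:=-42
ask @ H2 ⇒ 7
H0 returns (18746, -42)
H1 returns ((18746, -42), ())
H2 returns ((18746, -42), ())
= ((18746, -42), ())

Answer: -42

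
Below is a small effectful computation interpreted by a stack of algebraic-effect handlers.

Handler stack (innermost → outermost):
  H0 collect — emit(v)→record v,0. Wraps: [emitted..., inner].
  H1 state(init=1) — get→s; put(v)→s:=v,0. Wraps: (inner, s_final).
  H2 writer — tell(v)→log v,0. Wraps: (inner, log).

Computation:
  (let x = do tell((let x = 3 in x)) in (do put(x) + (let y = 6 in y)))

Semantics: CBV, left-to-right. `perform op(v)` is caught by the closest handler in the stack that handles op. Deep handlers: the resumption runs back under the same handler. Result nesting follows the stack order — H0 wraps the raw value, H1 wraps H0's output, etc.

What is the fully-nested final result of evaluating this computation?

Answer: (([6], 0), (3))

Evaluation trace:
tell(3) @ H2 ⇒ log+=3
put(0) @ H1 ⇒ s:=0
H0 returns [6]
H1 returns ([6], 0)
H2 returns (([6], 0), (3))
= (([6], 0), (3))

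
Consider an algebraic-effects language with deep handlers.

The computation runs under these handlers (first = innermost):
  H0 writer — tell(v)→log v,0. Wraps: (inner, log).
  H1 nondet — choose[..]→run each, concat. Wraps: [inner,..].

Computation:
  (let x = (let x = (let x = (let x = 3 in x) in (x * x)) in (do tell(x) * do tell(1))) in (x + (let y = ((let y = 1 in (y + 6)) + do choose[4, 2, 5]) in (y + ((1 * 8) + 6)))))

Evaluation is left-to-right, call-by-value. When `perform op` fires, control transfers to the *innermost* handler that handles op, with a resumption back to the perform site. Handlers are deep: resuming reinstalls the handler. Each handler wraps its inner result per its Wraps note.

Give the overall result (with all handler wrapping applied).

Answer: [(25, (9, 1)), (23, (9, 1)), (26, (9, 1))]

Step-by-step:
tell(9) @ H0 ⇒ log+=9
tell(1) @ H0 ⇒ log+=1
choose[4, 2, 5] @ H1
  branch[0] choose=4:
    H0 returns (25, (9, 1))
    H1 returns [(25, (9, 1))]
  branch[1] choose=2:
    H0 returns (23, (9, 1))
    H1 returns [(23, (9, 1))]
  branch[2] choose=5:
    H0 returns (26, (9, 1))
    H1 returns [(26, (9, 1))]
= [(25, (9, 1)), (23, (9, 1)), (26, (9, 1))]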